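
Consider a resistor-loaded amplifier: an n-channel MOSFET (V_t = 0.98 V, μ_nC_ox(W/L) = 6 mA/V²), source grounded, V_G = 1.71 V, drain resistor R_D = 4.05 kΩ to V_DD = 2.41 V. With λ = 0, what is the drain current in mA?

I_D = 0.560 mA

V_GS = V_G = 1.71 V, so V_ov = 1.71 − 0.98 = 0.73 V.
Assume saturation: I_D = ½ k_n V_ov² = 0.5 × 6 × 0.73² = 1.6 mA, giving V_DS = V_DD − I_D R_D = 2.41 − 1.6 × 4.05 = -4.06 V.
But -4.06 V < V_ov = 0.73 V, so the device is actually in triode.
In triode I_D = k_n[V_ov V_DS − ½ V_DS²] and I_D = (V_DD − V_DS)/R_D. Equating: 12.1 V_DS² − 18.74 V_DS + 2.41 = 0, giving V_DS = 0.142 V (the root below V_ov).
I_D = (2.41 − 0.142) / 4.05 = 0.56 mA.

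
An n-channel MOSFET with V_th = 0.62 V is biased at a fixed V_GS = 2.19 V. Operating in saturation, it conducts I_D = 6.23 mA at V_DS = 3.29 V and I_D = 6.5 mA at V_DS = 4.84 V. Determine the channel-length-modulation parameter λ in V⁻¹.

With V_GS fixed, I_D ∝ (1 + λ V_DS) in saturation, so I_D2/I_D1 = (1 + λ V_DS2)/(1 + λ V_DS1).
6.5/6.23 = 1.043 = (1 + 4.84 λ)/(1 + 3.29 λ).
Solving: λ (I_D1 V_DS2 − I_D2 V_DS1) = I_D2 − I_D1, so λ = (6.5 − 6.23) / (6.23 × 4.84 − 6.5 × 3.29) = 0.27 / 8.77 = 0.0308 V⁻¹.

λ = 0.0308 V⁻¹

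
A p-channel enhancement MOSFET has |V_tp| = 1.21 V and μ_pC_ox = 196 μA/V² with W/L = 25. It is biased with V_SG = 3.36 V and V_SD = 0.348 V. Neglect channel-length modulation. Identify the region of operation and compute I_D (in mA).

k_p = μ_pC_ox · (W/L) = 4.9 mA/V².
V_ov = V_SG − |V_tp| = 3.36 − 1.21 = 2.15 V.
Since V_SD = 0.348 V < V_ov = 2.15 V, the device is in the triode region.
I_D = k_p [V_ov · V_SD − ½ V_SD²] = 4.9 × [2.15 × 0.348 − 0.5 × 0.348²] = 3.37 mA.

Triode; I_D = 3.37 mA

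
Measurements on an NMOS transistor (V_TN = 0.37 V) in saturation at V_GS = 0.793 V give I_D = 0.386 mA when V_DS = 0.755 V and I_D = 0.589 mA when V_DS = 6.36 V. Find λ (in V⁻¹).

λ = 0.101 V⁻¹

With V_GS fixed, I_D ∝ (1 + λ V_DS) in saturation, so I_D2/I_D1 = (1 + λ V_DS2)/(1 + λ V_DS1).
0.589/0.386 = 1.526 = (1 + 6.36 λ)/(1 + 0.755 λ).
Solving: λ (I_D1 V_DS2 − I_D2 V_DS1) = I_D2 − I_D1, so λ = (0.589 − 0.386) / (0.386 × 6.36 − 0.589 × 0.755) = 0.203 / 2.01 = 0.101 V⁻¹.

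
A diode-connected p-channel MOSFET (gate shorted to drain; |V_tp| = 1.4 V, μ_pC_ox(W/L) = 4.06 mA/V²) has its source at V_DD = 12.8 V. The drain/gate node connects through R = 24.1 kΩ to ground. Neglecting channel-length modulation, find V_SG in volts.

V_SG = 1.87 V

With gate tied to drain, V_SG = V_SD ≥ V_SG − |V_tp|, so the device is in saturation.
KCL at the drain: ½ k_p (V_SG − |V_tp|)² = (V_DD − V_SG)/R.
Let x = V_SG − 1.4. Then 48.9 x² + x − 11.4 = 0, giving x = 0.473 V (positive root), so V_SG = 1.87 V.
I_D = (V_DD − V_SG)/R = (12.8 − 1.87) / 24.1 = 0.453 mA.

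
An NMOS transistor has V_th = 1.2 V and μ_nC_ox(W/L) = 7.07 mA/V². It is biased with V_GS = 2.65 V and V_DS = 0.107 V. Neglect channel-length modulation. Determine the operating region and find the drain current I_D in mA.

Triode; I_D = 1.06 mA

V_ov = V_GS − V_th = 2.65 − 1.2 = 1.45 V.
Since V_DS = 0.107 V < V_ov = 1.45 V, the device is in the triode region.
I_D = k_n [V_ov · V_DS − ½ V_DS²] = 7.07 × [1.45 × 0.107 − 0.5 × 0.107²] = 1.06 mA.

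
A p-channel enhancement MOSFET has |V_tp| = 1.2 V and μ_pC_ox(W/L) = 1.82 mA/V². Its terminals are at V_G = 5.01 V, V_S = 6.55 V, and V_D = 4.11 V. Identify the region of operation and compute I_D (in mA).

Saturation; I_D = 0.105 mA

V_SG = V_S − V_G = 6.55 − 5.01 = 1.54 V; V_SD = V_S − V_D = 6.55 − 4.11 = 2.44 V.
V_ov = V_SG − |V_tp| = 1.54 − 1.2 = 0.34 V.
Since V_SD = 2.44 V ≥ V_ov = 0.34 V, the device is in saturation.
I_D = ½ k_p V_ov² = 0.5 × 1.82 × 0.34² = 0.105 mA.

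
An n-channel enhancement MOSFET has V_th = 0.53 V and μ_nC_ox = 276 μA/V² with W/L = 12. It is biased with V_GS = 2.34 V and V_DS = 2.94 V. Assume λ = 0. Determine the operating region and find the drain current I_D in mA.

k_n = μ_nC_ox · (W/L) = 3.312 mA/V².
V_ov = V_GS − V_th = 2.34 − 0.53 = 1.81 V.
Since V_DS = 2.94 V ≥ V_ov = 1.81 V, the device is in saturation.
I_D = ½ k_n V_ov² = 0.5 × 3.312 × 1.81² = 5.43 mA.

Saturation; I_D = 5.43 mA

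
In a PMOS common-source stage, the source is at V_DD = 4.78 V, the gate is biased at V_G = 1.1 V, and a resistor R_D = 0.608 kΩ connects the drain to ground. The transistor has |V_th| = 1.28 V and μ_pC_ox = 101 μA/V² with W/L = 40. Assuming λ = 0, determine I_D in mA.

V_SG = V_DD − V_G = 4.78 − 1.1 = 3.68 V, so V_ov = 3.68 − 1.28 = 2.4 V.
k_p = μ_pC_ox · (W/L) = 4.04 mA/V².
Assume saturation: I_D = ½ k_p V_ov² = 0.5 × 4.04 × 2.4² = 11.6 mA, giving V_SD = V_DD − I_D R_D = 4.78 − 11.6 × 0.608 = -2.29 V.
But -2.29 V < V_ov = 2.4 V, so the device is actually in triode.
In triode I_D = k_p[V_ov V_SD − ½ V_SD²] and I_D = (V_DD − V_SD)/R_D. Equating: 1.23 V_SD² − 6.895 V_SD + 4.78 = 0, giving V_SD = 0.81 V (the root below V_ov).
I_D = (4.78 − 0.81) / 0.608 = 6.53 mA.

I_D = 6.53 mA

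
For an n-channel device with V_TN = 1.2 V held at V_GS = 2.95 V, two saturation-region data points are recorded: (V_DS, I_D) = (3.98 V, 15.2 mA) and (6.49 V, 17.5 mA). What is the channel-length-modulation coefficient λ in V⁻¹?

λ = 0.0793 V⁻¹

With V_GS fixed, I_D ∝ (1 + λ V_DS) in saturation, so I_D2/I_D1 = (1 + λ V_DS2)/(1 + λ V_DS1).
17.5/15.2 = 1.151 = (1 + 6.49 λ)/(1 + 3.98 λ).
Solving: λ (I_D1 V_DS2 − I_D2 V_DS1) = I_D2 − I_D1, so λ = (17.5 − 15.2) / (15.2 × 6.49 − 17.5 × 3.98) = 2.3 / 29 = 0.0793 V⁻¹.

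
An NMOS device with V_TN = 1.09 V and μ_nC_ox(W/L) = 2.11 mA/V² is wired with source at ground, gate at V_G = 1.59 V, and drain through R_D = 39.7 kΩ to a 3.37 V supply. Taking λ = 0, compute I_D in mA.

V_GS = V_G = 1.59 V, so V_ov = 1.59 − 1.09 = 0.5 V.
Assume saturation: I_D = ½ k_n V_ov² = 0.5 × 2.11 × 0.5² = 0.264 mA, giving V_DS = V_DD − I_D R_D = 3.37 − 0.264 × 39.7 = -7.1 V.
But -7.1 V < V_ov = 0.5 V, so the device is actually in triode.
In triode I_D = k_n[V_ov V_DS − ½ V_DS²] and I_D = (V_DD − V_DS)/R_D. Equating: 41.9 V_DS² − 42.88 V_DS + 3.37 = 0, giving V_DS = 0.0858 V (the root below V_ov).
I_D = (3.37 − 0.0858) / 39.7 = 0.0827 mA.

I_D = 0.0827 mA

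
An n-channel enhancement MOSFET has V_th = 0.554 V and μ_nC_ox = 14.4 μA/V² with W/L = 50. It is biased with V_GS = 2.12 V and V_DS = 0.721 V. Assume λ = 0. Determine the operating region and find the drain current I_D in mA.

Triode; I_D = 0.626 mA

k_n = μ_nC_ox · (W/L) = 0.72 mA/V².
V_ov = V_GS − V_th = 2.12 − 0.554 = 1.57 V.
Since V_DS = 0.721 V < V_ov = 1.57 V, the device is in the triode region.
I_D = k_n [V_ov · V_DS − ½ V_DS²] = 0.72 × [1.57 × 0.721 − 0.5 × 0.721²] = 0.626 mA.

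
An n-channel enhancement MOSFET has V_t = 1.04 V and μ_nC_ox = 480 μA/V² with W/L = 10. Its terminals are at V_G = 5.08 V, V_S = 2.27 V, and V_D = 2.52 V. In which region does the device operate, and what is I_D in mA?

V_GS = V_G − V_S = 5.08 − 2.27 = 2.81 V; V_DS = V_D − V_S = 2.52 − 2.27 = 0.25 V.
k_n = μ_nC_ox · (W/L) = 4.8 mA/V².
V_ov = V_GS − V_t = 2.81 − 1.04 = 1.77 V.
Since V_DS = 0.25 V < V_ov = 1.77 V, the device is in the triode region.
I_D = k_n [V_ov · V_DS − ½ V_DS²] = 4.8 × [1.77 × 0.25 − 0.5 × 0.25²] = 1.97 mA.

Triode; I_D = 1.97 mA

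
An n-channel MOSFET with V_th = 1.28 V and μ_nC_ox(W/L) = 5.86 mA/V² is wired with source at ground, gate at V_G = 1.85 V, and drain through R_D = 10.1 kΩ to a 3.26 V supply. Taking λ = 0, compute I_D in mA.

I_D = 0.313 mA

V_GS = V_G = 1.85 V, so V_ov = 1.85 − 1.28 = 0.57 V.
Assume saturation: I_D = ½ k_n V_ov² = 0.5 × 5.86 × 0.57² = 0.952 mA, giving V_DS = V_DD − I_D R_D = 3.26 − 0.952 × 10.1 = -6.35 V.
But -6.35 V < V_ov = 0.57 V, so the device is actually in triode.
In triode I_D = k_n[V_ov V_DS − ½ V_DS²] and I_D = (V_DD − V_DS)/R_D. Equating: 29.6 V_DS² − 34.74 V_DS + 3.26 = 0, giving V_DS = 0.103 V (the root below V_ov).
I_D = (3.26 − 0.103) / 10.1 = 0.313 mA.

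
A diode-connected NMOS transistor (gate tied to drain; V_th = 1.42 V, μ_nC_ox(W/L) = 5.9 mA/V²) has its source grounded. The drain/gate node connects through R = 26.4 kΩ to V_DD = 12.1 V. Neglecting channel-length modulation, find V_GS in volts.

With gate tied to drain, V_GS = V_DS ≥ V_GS − V_th, so the device is in saturation.
KCL at the drain: ½ k_n (V_GS − V_th)² = (V_DD − V_GS)/R.
Let x = V_GS − 1.42. Then 77.9 x² + x − 10.68 = 0, giving x = 0.364 V (positive root), so V_GS = 1.78 V.
I_D = (V_DD − V_GS)/R = (12.1 − 1.78) / 26.4 = 0.391 mA.

V_GS = 1.78 V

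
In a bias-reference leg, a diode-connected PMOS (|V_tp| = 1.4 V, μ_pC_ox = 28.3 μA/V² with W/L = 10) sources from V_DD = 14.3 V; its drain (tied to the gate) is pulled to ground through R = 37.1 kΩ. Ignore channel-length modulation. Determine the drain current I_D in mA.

With gate tied to drain, V_SG = V_SD ≥ V_SG − |V_tp|, so the device is in saturation.
k_p = μ_pC_ox · (W/L) = 0.283 mA/V².
KCL at the drain: ½ k_p (V_SG − |V_tp|)² = (V_DD − V_SG)/R.
Let x = V_SG − 1.4. Then 5.25 x² + x − 12.9 = 0, giving x = 1.48 V (positive root), so V_SG = 2.88 V.
I_D = (V_DD − V_SG)/R = (14.3 − 2.88) / 37.1 = 0.308 mA.

I_D = 0.308 mA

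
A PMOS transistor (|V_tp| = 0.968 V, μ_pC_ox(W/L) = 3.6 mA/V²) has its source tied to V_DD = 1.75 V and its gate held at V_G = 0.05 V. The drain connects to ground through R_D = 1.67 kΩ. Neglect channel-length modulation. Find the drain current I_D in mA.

I_D = 0.794 mA

V_SG = V_DD − V_G = 1.75 − 0.05 = 1.7 V, so V_ov = 1.7 − 0.968 = 0.732 V.
Assume saturation: I_D = ½ k_p V_ov² = 0.5 × 3.6 × 0.732² = 0.964 mA, giving V_SD = V_DD − I_D R_D = 1.75 − 0.964 × 1.67 = 0.139 V.
But 0.139 V < V_ov = 0.732 V, so the device is actually in triode.
In triode I_D = k_p[V_ov V_SD − ½ V_SD²] and I_D = (V_DD − V_SD)/R_D. Equating: 3.01 V_SD² − 5.401 V_SD + 1.75 = 0, giving V_SD = 0.424 V (the root below V_ov).
I_D = (1.75 − 0.424) / 1.67 = 0.794 mA.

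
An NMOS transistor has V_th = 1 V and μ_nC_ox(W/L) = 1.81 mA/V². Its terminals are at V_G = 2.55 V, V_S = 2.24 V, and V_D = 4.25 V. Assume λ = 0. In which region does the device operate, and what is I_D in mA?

Cutoff; I_D = 0 mA

V_GS = V_G − V_S = 2.55 − 2.24 = 0.31 V; V_DS = V_D − V_S = 4.25 − 2.24 = 2.01 V.
V_GS = 0.31 V < V_th = 1 V, so the transistor is in cutoff.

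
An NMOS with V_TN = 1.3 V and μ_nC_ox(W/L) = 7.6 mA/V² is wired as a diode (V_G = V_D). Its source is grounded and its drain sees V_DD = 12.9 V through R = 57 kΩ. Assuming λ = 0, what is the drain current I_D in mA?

With gate tied to drain, V_GS = V_DS ≥ V_GS − V_TN, so the device is in saturation.
KCL at the drain: ½ k_n (V_GS − V_TN)² = (V_DD − V_GS)/R.
Let x = V_GS − 1.3. Then 217 x² + x − 11.6 = 0, giving x = 0.229 V (positive root), so V_GS = 1.53 V.
I_D = (V_DD − V_GS)/R = (12.9 − 1.53) / 57 = 0.199 mA.

I_D = 0.199 mA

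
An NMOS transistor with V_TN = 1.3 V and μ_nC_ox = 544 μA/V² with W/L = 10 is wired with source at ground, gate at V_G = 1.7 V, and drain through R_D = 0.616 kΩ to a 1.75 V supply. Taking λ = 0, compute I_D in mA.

V_GS = V_G = 1.7 V, so V_ov = 1.7 − 1.3 = 0.4 V.
k_n = μ_nC_ox · (W/L) = 5.44 mA/V².
Assume saturation: I_D = ½ k_n V_ov² = 0.5 × 5.44 × 0.4² = 0.435 mA, giving V_DS = V_DD − I_D R_D = 1.75 − 0.435 × 0.616 = 1.48 V.
V_DS = 1.48 V ≥ V_ov = 0.4 V, confirming saturation.

I_D = 0.435 mA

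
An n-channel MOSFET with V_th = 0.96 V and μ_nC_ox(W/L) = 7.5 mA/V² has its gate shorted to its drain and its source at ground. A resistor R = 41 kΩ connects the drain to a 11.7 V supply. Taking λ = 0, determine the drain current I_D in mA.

With gate tied to drain, V_GS = V_DS ≥ V_GS − V_th, so the device is in saturation.
KCL at the drain: ½ k_n (V_GS − V_th)² = (V_DD − V_GS)/R.
Let x = V_GS − 0.96. Then 154 x² + x − 10.74 = 0, giving x = 0.261 V (positive root), so V_GS = 1.22 V.
I_D = (V_DD − V_GS)/R = (11.7 − 1.22) / 41 = 0.256 mA.

I_D = 0.256 mA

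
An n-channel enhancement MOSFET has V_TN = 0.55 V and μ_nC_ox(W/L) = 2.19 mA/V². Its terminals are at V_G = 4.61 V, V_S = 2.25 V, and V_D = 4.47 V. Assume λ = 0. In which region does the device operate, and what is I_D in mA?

V_GS = V_G − V_S = 4.61 − 2.25 = 2.36 V; V_DS = V_D − V_S = 4.47 − 2.25 = 2.22 V.
V_ov = V_GS − V_TN = 2.36 − 0.55 = 1.81 V.
Since V_DS = 2.22 V ≥ V_ov = 1.81 V, the device is in saturation.
I_D = ½ k_n V_ov² = 0.5 × 2.19 × 1.81² = 3.59 mA.

Saturation; I_D = 3.59 mA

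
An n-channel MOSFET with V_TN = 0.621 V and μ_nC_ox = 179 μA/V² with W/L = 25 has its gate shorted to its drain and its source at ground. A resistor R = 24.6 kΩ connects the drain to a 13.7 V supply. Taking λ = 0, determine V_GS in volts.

V_GS = 1.10 V

With gate tied to drain, V_GS = V_DS ≥ V_GS − V_TN, so the device is in saturation.
k_n = μ_nC_ox · (W/L) = 4.475 mA/V².
KCL at the drain: ½ k_n (V_GS − V_TN)² = (V_DD − V_GS)/R.
Let x = V_GS − 0.621. Then 55 x² + x − 13.08 = 0, giving x = 0.478 V (positive root), so V_GS = 1.1 V.
I_D = (V_DD − V_GS)/R = (13.7 − 1.1) / 24.6 = 0.512 mA.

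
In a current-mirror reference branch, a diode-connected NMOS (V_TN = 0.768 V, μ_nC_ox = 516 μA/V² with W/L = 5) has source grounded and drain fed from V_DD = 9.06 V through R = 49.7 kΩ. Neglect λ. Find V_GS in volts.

With gate tied to drain, V_GS = V_DS ≥ V_GS − V_TN, so the device is in saturation.
k_n = μ_nC_ox · (W/L) = 2.58 mA/V².
KCL at the drain: ½ k_n (V_GS − V_TN)² = (V_DD − V_GS)/R.
Let x = V_GS − 0.768. Then 64.1 x² + x − 8.292 = 0, giving x = 0.352 V (positive root), so V_GS = 1.12 V.
I_D = (V_DD − V_GS)/R = (9.06 − 1.12) / 49.7 = 0.16 mA.

V_GS = 1.12 V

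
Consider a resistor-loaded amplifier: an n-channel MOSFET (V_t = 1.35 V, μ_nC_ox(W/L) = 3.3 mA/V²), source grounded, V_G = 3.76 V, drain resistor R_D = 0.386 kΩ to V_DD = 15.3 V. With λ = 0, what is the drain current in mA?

V_GS = V_G = 3.76 V, so V_ov = 3.76 − 1.35 = 2.41 V.
Assume saturation: I_D = ½ k_n V_ov² = 0.5 × 3.3 × 2.41² = 9.58 mA, giving V_DS = V_DD − I_D R_D = 15.3 − 9.58 × 0.386 = 11.6 V.
V_DS = 11.6 V ≥ V_ov = 2.41 V, confirming saturation.

I_D = 9.58 mA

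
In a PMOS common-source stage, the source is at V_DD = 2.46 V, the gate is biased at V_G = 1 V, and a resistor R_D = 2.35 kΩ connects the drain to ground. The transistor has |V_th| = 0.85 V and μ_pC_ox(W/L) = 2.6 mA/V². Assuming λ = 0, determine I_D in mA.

I_D = 0.484 mA

V_SG = V_DD − V_G = 2.46 − 1 = 1.46 V, so V_ov = 1.46 − 0.85 = 0.61 V.
Assume saturation: I_D = ½ k_p V_ov² = 0.5 × 2.6 × 0.61² = 0.484 mA, giving V_SD = V_DD − I_D R_D = 2.46 − 0.484 × 2.35 = 1.32 V.
V_SD = 1.32 V ≥ V_ov = 0.61 V, confirming saturation.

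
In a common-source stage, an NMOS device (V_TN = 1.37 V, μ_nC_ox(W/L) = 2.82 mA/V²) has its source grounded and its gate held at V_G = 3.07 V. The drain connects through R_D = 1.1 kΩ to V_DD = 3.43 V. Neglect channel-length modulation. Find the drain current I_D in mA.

I_D = 2.53 mA

V_GS = V_G = 3.07 V, so V_ov = 3.07 − 1.37 = 1.7 V.
Assume saturation: I_D = ½ k_n V_ov² = 0.5 × 2.82 × 1.7² = 4.07 mA, giving V_DS = V_DD − I_D R_D = 3.43 − 4.07 × 1.1 = -1.05 V.
But -1.05 V < V_ov = 1.7 V, so the device is actually in triode.
In triode I_D = k_n[V_ov V_DS − ½ V_DS²] and I_D = (V_DD − V_DS)/R_D. Equating: 1.55 V_DS² − 6.273 V_DS + 3.43 = 0, giving V_DS = 0.652 V (the root below V_ov).
I_D = (3.43 − 0.652) / 1.1 = 2.53 mA.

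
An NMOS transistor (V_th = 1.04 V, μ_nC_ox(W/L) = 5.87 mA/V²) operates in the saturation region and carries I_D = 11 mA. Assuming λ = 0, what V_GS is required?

V_GS = 2.98 V

In saturation I_D = ½ k_n (V_GS − V_th)², so V_GS − V_th = √(2 I_D / k_n) = √(2 × 11 / 5.87) = 1.94 V.
V_GS = 1.04 + 1.94 = 2.98 V.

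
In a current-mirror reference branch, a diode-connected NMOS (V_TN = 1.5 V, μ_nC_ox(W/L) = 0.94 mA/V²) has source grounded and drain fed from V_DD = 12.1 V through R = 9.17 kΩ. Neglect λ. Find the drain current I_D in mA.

I_D = 0.997 mA

With gate tied to drain, V_GS = V_DS ≥ V_GS − V_TN, so the device is in saturation.
KCL at the drain: ½ k_n (V_GS − V_TN)² = (V_DD − V_GS)/R.
Let x = V_GS − 1.5. Then 4.31 x² + x − 10.6 = 0, giving x = 1.46 V (positive root), so V_GS = 2.96 V.
I_D = (V_DD − V_GS)/R = (12.1 − 2.96) / 9.17 = 0.997 mA.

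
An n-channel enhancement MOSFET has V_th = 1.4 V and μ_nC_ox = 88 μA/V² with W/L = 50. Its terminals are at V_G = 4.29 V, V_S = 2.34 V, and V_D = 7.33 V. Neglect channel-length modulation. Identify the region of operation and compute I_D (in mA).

Saturation; I_D = 0.666 mA

V_GS = V_G − V_S = 4.29 − 2.34 = 1.95 V; V_DS = V_D − V_S = 7.33 − 2.34 = 4.99 V.
k_n = μ_nC_ox · (W/L) = 4.4 mA/V².
V_ov = V_GS − V_th = 1.95 − 1.4 = 0.55 V.
Since V_DS = 4.99 V ≥ V_ov = 0.55 V, the device is in saturation.
I_D = ½ k_n V_ov² = 0.5 × 4.4 × 0.55² = 0.666 mA.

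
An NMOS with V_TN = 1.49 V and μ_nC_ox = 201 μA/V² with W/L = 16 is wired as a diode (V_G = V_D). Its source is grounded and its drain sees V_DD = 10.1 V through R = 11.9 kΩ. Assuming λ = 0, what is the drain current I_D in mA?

I_D = 0.669 mA

With gate tied to drain, V_GS = V_DS ≥ V_GS − V_TN, so the device is in saturation.
k_n = μ_nC_ox · (W/L) = 3.216 mA/V².
KCL at the drain: ½ k_n (V_GS − V_TN)² = (V_DD − V_GS)/R.
Let x = V_GS − 1.49. Then 19.1 x² + x − 8.61 = 0, giving x = 0.645 V (positive root), so V_GS = 2.14 V.
I_D = (V_DD − V_GS)/R = (10.1 − 2.14) / 11.9 = 0.669 mA.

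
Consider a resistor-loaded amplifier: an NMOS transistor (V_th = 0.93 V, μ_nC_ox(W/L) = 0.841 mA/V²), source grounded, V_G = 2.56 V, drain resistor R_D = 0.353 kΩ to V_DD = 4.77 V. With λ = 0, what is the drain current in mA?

I_D = 1.12 mA

V_GS = V_G = 2.56 V, so V_ov = 2.56 − 0.93 = 1.63 V.
Assume saturation: I_D = ½ k_n V_ov² = 0.5 × 0.841 × 1.63² = 1.12 mA, giving V_DS = V_DD − I_D R_D = 4.77 − 1.12 × 0.353 = 4.38 V.
V_DS = 4.38 V ≥ V_ov = 1.63 V, confirming saturation.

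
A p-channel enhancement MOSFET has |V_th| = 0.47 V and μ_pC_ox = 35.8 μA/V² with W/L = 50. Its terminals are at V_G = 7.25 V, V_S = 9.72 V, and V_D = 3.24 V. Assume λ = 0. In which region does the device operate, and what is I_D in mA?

V_SG = V_S − V_G = 9.72 − 7.25 = 2.47 V; V_SD = V_S − V_D = 9.72 − 3.24 = 6.48 V.
k_p = μ_pC_ox · (W/L) = 1.79 mA/V².
V_ov = V_SG − |V_th| = 2.47 − 0.47 = 2 V.
Since V_SD = 6.48 V ≥ V_ov = 2 V, the device is in saturation.
I_D = ½ k_p V_ov² = 0.5 × 1.79 × 2² = 3.58 mA.

Saturation; I_D = 3.58 mA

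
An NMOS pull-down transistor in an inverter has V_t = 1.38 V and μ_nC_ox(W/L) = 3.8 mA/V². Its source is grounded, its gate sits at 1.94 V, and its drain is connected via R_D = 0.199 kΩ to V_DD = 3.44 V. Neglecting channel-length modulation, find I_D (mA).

V_GS = V_G = 1.94 V, so V_ov = 1.94 − 1.38 = 0.56 V.
Assume saturation: I_D = ½ k_n V_ov² = 0.5 × 3.8 × 0.56² = 0.596 mA, giving V_DS = V_DD − I_D R_D = 3.44 − 0.596 × 0.199 = 3.32 V.
V_DS = 3.32 V ≥ V_ov = 0.56 V, confirming saturation.

I_D = 0.596 mA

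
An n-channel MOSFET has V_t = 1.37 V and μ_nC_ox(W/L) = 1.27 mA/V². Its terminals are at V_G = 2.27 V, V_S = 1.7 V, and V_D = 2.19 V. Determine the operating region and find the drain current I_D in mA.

V_GS = V_G − V_S = 2.27 − 1.7 = 0.57 V; V_DS = V_D − V_S = 2.19 − 1.7 = 0.49 V.
V_GS = 0.57 V < V_t = 1.37 V, so the transistor is in cutoff.

Cutoff; I_D = 0 mA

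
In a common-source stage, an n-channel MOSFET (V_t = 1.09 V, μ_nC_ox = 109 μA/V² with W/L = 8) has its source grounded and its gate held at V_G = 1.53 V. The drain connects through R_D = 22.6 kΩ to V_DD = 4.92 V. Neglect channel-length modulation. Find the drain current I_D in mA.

V_GS = V_G = 1.53 V, so V_ov = 1.53 − 1.09 = 0.44 V.
k_n = μ_nC_ox · (W/L) = 0.872 mA/V².
Assume saturation: I_D = ½ k_n V_ov² = 0.5 × 0.872 × 0.44² = 0.0844 mA, giving V_DS = V_DD − I_D R_D = 4.92 − 0.0844 × 22.6 = 3.01 V.
V_DS = 3.01 V ≥ V_ov = 0.44 V, confirming saturation.

I_D = 0.0844 mA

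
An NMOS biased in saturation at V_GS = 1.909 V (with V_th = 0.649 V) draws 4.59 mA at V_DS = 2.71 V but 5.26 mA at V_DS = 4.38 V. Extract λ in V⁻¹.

With V_GS fixed, I_D ∝ (1 + λ V_DS) in saturation, so I_D2/I_D1 = (1 + λ V_DS2)/(1 + λ V_DS1).
5.26/4.59 = 1.146 = (1 + 4.38 λ)/(1 + 2.71 λ).
Solving: λ (I_D1 V_DS2 − I_D2 V_DS1) = I_D2 − I_D1, so λ = (5.26 − 4.59) / (4.59 × 4.38 − 5.26 × 2.71) = 0.67 / 5.85 = 0.115 V⁻¹.

λ = 0.115 V⁻¹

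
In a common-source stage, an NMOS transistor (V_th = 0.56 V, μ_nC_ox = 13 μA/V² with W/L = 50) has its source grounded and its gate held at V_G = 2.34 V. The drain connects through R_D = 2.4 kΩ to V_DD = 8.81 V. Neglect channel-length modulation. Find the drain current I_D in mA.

V_GS = V_G = 2.34 V, so V_ov = 2.34 − 0.56 = 1.78 V.
k_n = μ_nC_ox · (W/L) = 0.65 mA/V².
Assume saturation: I_D = ½ k_n V_ov² = 0.5 × 0.65 × 1.78² = 1.03 mA, giving V_DS = V_DD − I_D R_D = 8.81 − 1.03 × 2.4 = 6.34 V.
V_DS = 6.34 V ≥ V_ov = 1.78 V, confirming saturation.

I_D = 1.03 mA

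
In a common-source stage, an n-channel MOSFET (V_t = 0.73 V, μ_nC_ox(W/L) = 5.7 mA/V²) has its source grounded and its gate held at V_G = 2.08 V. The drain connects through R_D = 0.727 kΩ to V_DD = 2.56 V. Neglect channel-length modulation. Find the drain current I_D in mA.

I_D = 2.90 mA

V_GS = V_G = 2.08 V, so V_ov = 2.08 − 0.73 = 1.35 V.
Assume saturation: I_D = ½ k_n V_ov² = 0.5 × 5.7 × 1.35² = 5.19 mA, giving V_DS = V_DD − I_D R_D = 2.56 − 5.19 × 0.727 = -1.22 V.
But -1.22 V < V_ov = 1.35 V, so the device is actually in triode.
In triode I_D = k_n[V_ov V_DS − ½ V_DS²] and I_D = (V_DD − V_DS)/R_D. Equating: 2.07 V_DS² − 6.594 V_DS + 2.56 = 0, giving V_DS = 0.453 V (the root below V_ov).
I_D = (2.56 − 0.453) / 0.727 = 2.9 mA.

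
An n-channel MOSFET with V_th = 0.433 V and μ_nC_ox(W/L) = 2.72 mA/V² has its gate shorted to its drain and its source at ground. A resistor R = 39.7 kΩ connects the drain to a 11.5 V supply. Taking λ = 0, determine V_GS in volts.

V_GS = 0.877 V

With gate tied to drain, V_GS = V_DS ≥ V_GS − V_th, so the device is in saturation.
KCL at the drain: ½ k_n (V_GS − V_th)² = (V_DD − V_GS)/R.
Let x = V_GS − 0.433. Then 54 x² + x − 11.07 = 0, giving x = 0.444 V (positive root), so V_GS = 0.877 V.
I_D = (V_DD − V_GS)/R = (11.5 − 0.877) / 39.7 = 0.268 mA.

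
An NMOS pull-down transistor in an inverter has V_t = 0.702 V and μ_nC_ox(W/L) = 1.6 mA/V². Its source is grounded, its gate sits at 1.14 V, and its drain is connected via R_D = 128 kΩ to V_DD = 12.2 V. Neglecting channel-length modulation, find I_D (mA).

V_GS = V_G = 1.14 V, so V_ov = 1.14 − 0.702 = 0.438 V.
Assume saturation: I_D = ½ k_n V_ov² = 0.5 × 1.6 × 0.438² = 0.153 mA, giving V_DS = V_DD − I_D R_D = 12.2 − 0.153 × 128 = -7.44 V.
But -7.44 V < V_ov = 0.438 V, so the device is actually in triode.
In triode I_D = k_n[V_ov V_DS − ½ V_DS²] and I_D = (V_DD − V_DS)/R_D. Equating: 102 V_DS² − 90.7 V_DS + 12.2 = 0, giving V_DS = 0.165 V (the root below V_ov).
I_D = (12.2 − 0.165) / 128 = 0.094 mA.

I_D = 0.0940 mA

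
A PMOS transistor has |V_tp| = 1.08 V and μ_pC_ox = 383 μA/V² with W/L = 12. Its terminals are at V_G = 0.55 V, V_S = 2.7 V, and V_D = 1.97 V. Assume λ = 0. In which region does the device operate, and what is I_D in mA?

Triode; I_D = 2.37 mA

V_SG = V_S − V_G = 2.7 − 0.55 = 2.15 V; V_SD = V_S − V_D = 2.7 − 1.97 = 0.73 V.
k_p = μ_pC_ox · (W/L) = 4.596 mA/V².
V_ov = V_SG − |V_tp| = 2.15 − 1.08 = 1.07 V.
Since V_SD = 0.73 V < V_ov = 1.07 V, the device is in the triode region.
I_D = k_p [V_ov · V_SD − ½ V_SD²] = 4.596 × [1.07 × 0.73 − 0.5 × 0.73²] = 2.37 mA.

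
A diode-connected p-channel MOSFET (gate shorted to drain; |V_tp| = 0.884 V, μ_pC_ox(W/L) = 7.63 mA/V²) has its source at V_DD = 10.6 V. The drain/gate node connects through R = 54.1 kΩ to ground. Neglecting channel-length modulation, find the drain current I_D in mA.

I_D = 0.176 mA

With gate tied to drain, V_SG = V_SD ≥ V_SG − |V_tp|, so the device is in saturation.
KCL at the drain: ½ k_p (V_SG − |V_tp|)² = (V_DD − V_SG)/R.
Let x = V_SG − 0.884. Then 206 x² + x − 9.716 = 0, giving x = 0.215 V (positive root), so V_SG = 1.1 V.
I_D = (V_DD − V_SG)/R = (10.6 − 1.1) / 54.1 = 0.176 mA.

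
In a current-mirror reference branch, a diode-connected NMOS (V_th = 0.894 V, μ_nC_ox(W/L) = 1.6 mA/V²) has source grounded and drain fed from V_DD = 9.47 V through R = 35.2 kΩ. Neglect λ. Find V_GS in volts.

V_GS = 1.43 V

With gate tied to drain, V_GS = V_DS ≥ V_GS − V_th, so the device is in saturation.
KCL at the drain: ½ k_n (V_GS − V_th)² = (V_DD − V_GS)/R.
Let x = V_GS − 0.894. Then 28.2 x² + x − 8.576 = 0, giving x = 0.534 V (positive root), so V_GS = 1.43 V.
I_D = (V_DD − V_GS)/R = (9.47 − 1.43) / 35.2 = 0.228 mA.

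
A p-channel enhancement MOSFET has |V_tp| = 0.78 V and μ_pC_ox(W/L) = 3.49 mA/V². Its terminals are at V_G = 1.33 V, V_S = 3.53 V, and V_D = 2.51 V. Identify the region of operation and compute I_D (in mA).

Triode; I_D = 3.24 mA

V_SG = V_S − V_G = 3.53 − 1.33 = 2.2 V; V_SD = V_S − V_D = 3.53 − 2.51 = 1.02 V.
V_ov = V_SG − |V_tp| = 2.2 − 0.78 = 1.42 V.
Since V_SD = 1.02 V < V_ov = 1.42 V, the device is in the triode region.
I_D = k_p [V_ov · V_SD − ½ V_SD²] = 3.49 × [1.42 × 1.02 − 0.5 × 1.02²] = 3.24 mA.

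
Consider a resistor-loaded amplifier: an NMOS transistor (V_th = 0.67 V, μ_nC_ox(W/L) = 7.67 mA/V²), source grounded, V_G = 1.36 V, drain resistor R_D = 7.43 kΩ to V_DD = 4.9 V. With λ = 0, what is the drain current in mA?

I_D = 0.641 mA

V_GS = V_G = 1.36 V, so V_ov = 1.36 − 0.67 = 0.69 V.
Assume saturation: I_D = ½ k_n V_ov² = 0.5 × 7.67 × 0.69² = 1.83 mA, giving V_DS = V_DD − I_D R_D = 4.9 − 1.83 × 7.43 = -8.67 V.
But -8.67 V < V_ov = 0.69 V, so the device is actually in triode.
In triode I_D = k_n[V_ov V_DS − ½ V_DS²] and I_D = (V_DD − V_DS)/R_D. Equating: 28.5 V_DS² − 40.32 V_DS + 4.9 = 0, giving V_DS = 0.134 V (the root below V_ov).
I_D = (4.9 − 0.134) / 7.43 = 0.641 mA.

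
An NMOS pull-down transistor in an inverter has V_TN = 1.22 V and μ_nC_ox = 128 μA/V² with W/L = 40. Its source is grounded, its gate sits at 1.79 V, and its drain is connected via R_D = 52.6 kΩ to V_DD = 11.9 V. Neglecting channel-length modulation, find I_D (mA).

I_D = 0.225 mA

V_GS = V_G = 1.79 V, so V_ov = 1.79 − 1.22 = 0.57 V.
k_n = μ_nC_ox · (W/L) = 5.12 mA/V².
Assume saturation: I_D = ½ k_n V_ov² = 0.5 × 5.12 × 0.57² = 0.832 mA, giving V_DS = V_DD − I_D R_D = 11.9 − 0.832 × 52.6 = -31.8 V.
But -31.8 V < V_ov = 0.57 V, so the device is actually in triode.
In triode I_D = k_n[V_ov V_DS − ½ V_DS²] and I_D = (V_DD − V_DS)/R_D. Equating: 135 V_DS² − 154.5 V_DS + 11.9 = 0, giving V_DS = 0.083 V (the root below V_ov).
I_D = (11.9 − 0.083) / 52.6 = 0.225 mA.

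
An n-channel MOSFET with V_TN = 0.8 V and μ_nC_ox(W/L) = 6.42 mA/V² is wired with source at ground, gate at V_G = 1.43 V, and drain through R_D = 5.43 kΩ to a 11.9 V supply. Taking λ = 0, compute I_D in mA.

I_D = 1.27 mA

V_GS = V_G = 1.43 V, so V_ov = 1.43 − 0.8 = 0.63 V.
Assume saturation: I_D = ½ k_n V_ov² = 0.5 × 6.42 × 0.63² = 1.27 mA, giving V_DS = V_DD − I_D R_D = 11.9 − 1.27 × 5.43 = 4.98 V.
V_DS = 4.98 V ≥ V_ov = 0.63 V, confirming saturation.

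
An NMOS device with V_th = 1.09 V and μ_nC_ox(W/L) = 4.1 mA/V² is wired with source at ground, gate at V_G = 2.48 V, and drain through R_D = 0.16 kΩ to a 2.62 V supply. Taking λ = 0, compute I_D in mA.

V_GS = V_G = 2.48 V, so V_ov = 2.48 − 1.09 = 1.39 V.
Assume saturation: I_D = ½ k_n V_ov² = 0.5 × 4.1 × 1.39² = 3.96 mA, giving V_DS = V_DD − I_D R_D = 2.62 − 3.96 × 0.16 = 1.99 V.
V_DS = 1.99 V ≥ V_ov = 1.39 V, confirming saturation.

I_D = 3.96 mA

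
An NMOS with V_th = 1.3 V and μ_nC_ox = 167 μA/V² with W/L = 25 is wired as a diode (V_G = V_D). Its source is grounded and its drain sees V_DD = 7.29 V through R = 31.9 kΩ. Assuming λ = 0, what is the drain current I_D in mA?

With gate tied to drain, V_GS = V_DS ≥ V_GS − V_th, so the device is in saturation.
k_n = μ_nC_ox · (W/L) = 4.175 mA/V².
KCL at the drain: ½ k_n (V_GS − V_th)² = (V_DD − V_GS)/R.
Let x = V_GS − 1.3. Then 66.6 x² + x − 5.99 = 0, giving x = 0.293 V (positive root), so V_GS = 1.59 V.
I_D = (V_DD − V_GS)/R = (7.29 − 1.59) / 31.9 = 0.179 mA.

I_D = 0.179 mA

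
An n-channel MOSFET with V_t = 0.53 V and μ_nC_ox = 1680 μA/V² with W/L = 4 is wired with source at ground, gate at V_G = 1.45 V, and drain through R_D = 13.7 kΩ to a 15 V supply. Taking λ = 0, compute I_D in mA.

V_GS = V_G = 1.45 V, so V_ov = 1.45 − 0.53 = 0.92 V.
k_n = μ_nC_ox · (W/L) = 6.72 mA/V².
Assume saturation: I_D = ½ k_n V_ov² = 0.5 × 6.72 × 0.92² = 2.84 mA, giving V_DS = V_DD − I_D R_D = 15 − 2.84 × 13.7 = -24 V.
But -24 V < V_ov = 0.92 V, so the device is actually in triode.
In triode I_D = k_n[V_ov V_DS − ½ V_DS²] and I_D = (V_DD − V_DS)/R_D. Equating: 46 V_DS² − 85.7 V_DS + 15 = 0, giving V_DS = 0.196 V (the root below V_ov).
I_D = (15 − 0.196) / 13.7 = 1.08 mA.

I_D = 1.08 mA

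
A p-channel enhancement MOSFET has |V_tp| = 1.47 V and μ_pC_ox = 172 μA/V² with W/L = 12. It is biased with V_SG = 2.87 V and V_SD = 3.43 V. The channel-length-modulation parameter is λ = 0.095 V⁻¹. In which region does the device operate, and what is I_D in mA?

k_p = μ_pC_ox · (W/L) = 2.064 mA/V².
V_ov = V_SG − |V_tp| = 2.87 − 1.47 = 1.4 V.
Since V_SD = 3.43 V ≥ V_ov = 1.4 V, the device is in saturation.
I_D = ½ k_p V_ov² (1 + λ V_SD) = 0.5 × 2.064 × 1.4² × (1 + 0.095 × 3.43) = 2.68 mA.

Saturation; I_D = 2.68 mA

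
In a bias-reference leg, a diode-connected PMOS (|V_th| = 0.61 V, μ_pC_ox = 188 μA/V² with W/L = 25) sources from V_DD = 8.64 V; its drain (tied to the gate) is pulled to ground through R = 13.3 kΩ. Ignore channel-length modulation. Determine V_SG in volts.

With gate tied to drain, V_SG = V_SD ≥ V_SG − |V_th|, so the device is in saturation.
k_p = μ_pC_ox · (W/L) = 4.7 mA/V².
KCL at the drain: ½ k_p (V_SG − |V_th|)² = (V_DD − V_SG)/R.
Let x = V_SG − 0.61. Then 31.3 x² + x − 8.03 = 0, giving x = 0.491 V (positive root), so V_SG = 1.1 V.
I_D = (V_DD − V_SG)/R = (8.64 − 1.1) / 13.3 = 0.567 mA.

V_SG = 1.10 V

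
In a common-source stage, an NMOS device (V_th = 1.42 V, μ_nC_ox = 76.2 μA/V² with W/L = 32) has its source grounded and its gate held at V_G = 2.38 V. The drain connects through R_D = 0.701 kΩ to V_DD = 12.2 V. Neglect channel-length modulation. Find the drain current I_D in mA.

I_D = 1.12 mA

V_GS = V_G = 2.38 V, so V_ov = 2.38 − 1.42 = 0.96 V.
k_n = μ_nC_ox · (W/L) = 2.438 mA/V².
Assume saturation: I_D = ½ k_n V_ov² = 0.5 × 2.438 × 0.96² = 1.12 mA, giving V_DS = V_DD − I_D R_D = 12.2 − 1.12 × 0.701 = 11.4 V.
V_DS = 11.4 V ≥ V_ov = 0.96 V, confirming saturation.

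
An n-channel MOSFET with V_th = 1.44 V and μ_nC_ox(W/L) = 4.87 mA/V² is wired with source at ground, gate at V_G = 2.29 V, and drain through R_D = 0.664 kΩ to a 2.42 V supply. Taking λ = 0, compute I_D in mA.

I_D = 1.76 mA

V_GS = V_G = 2.29 V, so V_ov = 2.29 − 1.44 = 0.85 V.
Assume saturation: I_D = ½ k_n V_ov² = 0.5 × 4.87 × 0.85² = 1.76 mA, giving V_DS = V_DD − I_D R_D = 2.42 − 1.76 × 0.664 = 1.25 V.
V_DS = 1.25 V ≥ V_ov = 0.85 V, confirming saturation.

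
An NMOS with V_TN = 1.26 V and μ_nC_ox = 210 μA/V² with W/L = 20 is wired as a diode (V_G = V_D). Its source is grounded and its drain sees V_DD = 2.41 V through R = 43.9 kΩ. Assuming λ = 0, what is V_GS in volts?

V_GS = 1.37 V

With gate tied to drain, V_GS = V_DS ≥ V_GS − V_TN, so the device is in saturation.
k_n = μ_nC_ox · (W/L) = 4.2 mA/V².
KCL at the drain: ½ k_n (V_GS − V_TN)² = (V_DD − V_GS)/R.
Let x = V_GS − 1.26. Then 92.2 x² + x − 1.15 = 0, giving x = 0.106 V (positive root), so V_GS = 1.37 V.
I_D = (V_DD − V_GS)/R = (2.41 − 1.37) / 43.9 = 0.0238 mA.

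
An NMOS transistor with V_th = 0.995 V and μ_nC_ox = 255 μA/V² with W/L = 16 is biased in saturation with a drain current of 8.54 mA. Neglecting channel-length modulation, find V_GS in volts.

k_n = μ_nC_ox · (W/L) = 4.08 mA/V².
In saturation I_D = ½ k_n (V_GS − V_th)², so V_GS − V_th = √(2 I_D / k_n) = √(2 × 8.54 / 4.08) = 2.05 V.
V_GS = 0.995 + 2.05 = 3.04 V.

V_GS = 3.04 V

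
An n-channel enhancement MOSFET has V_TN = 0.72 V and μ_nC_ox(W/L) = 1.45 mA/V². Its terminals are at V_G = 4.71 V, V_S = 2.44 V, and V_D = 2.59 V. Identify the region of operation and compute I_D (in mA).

Triode; I_D = 0.321 mA

V_GS = V_G − V_S = 4.71 − 2.44 = 2.27 V; V_DS = V_D − V_S = 2.59 − 2.44 = 0.15 V.
V_ov = V_GS − V_TN = 2.27 − 0.72 = 1.55 V.
Since V_DS = 0.15 V < V_ov = 1.55 V, the device is in the triode region.
I_D = k_n [V_ov · V_DS − ½ V_DS²] = 1.45 × [1.55 × 0.15 − 0.5 × 0.15²] = 0.321 mA.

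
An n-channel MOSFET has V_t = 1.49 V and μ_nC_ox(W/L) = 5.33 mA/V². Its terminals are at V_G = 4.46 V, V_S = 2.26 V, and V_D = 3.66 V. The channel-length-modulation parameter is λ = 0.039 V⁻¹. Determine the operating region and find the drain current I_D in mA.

Saturation; I_D = 1.42 mA

V_GS = V_G − V_S = 4.46 − 2.26 = 2.2 V; V_DS = V_D − V_S = 3.66 − 2.26 = 1.4 V.
V_ov = V_GS − V_t = 2.2 − 1.49 = 0.71 V.
Since V_DS = 1.4 V ≥ V_ov = 0.71 V, the device is in saturation.
I_D = ½ k_n V_ov² (1 + λ V_DS) = 0.5 × 5.33 × 0.71² × (1 + 0.039 × 1.4) = 1.42 mA.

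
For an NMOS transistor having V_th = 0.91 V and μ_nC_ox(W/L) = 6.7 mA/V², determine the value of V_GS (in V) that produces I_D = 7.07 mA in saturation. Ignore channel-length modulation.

In saturation I_D = ½ k_n (V_GS − V_th)², so V_GS − V_th = √(2 I_D / k_n) = √(2 × 7.07 / 6.7) = 1.45 V.
V_GS = 0.91 + 1.45 = 2.36 V.

V_GS = 2.36 V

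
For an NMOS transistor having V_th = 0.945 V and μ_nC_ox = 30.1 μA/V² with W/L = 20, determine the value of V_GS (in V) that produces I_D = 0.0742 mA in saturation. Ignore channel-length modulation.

V_GS = 1.44 V

k_n = μ_nC_ox · (W/L) = 0.602 mA/V².
In saturation I_D = ½ k_n (V_GS − V_th)², so V_GS − V_th = √(2 I_D / k_n) = √(2 × 0.0742 / 0.602) = 0.496 V.
V_GS = 0.945 + 0.496 = 1.44 V.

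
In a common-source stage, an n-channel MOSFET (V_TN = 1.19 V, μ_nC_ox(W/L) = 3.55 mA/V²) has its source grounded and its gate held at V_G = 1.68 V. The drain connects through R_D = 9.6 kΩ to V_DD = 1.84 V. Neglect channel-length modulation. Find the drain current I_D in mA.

I_D = 0.179 mA

V_GS = V_G = 1.68 V, so V_ov = 1.68 − 1.19 = 0.49 V.
Assume saturation: I_D = ½ k_n V_ov² = 0.5 × 3.55 × 0.49² = 0.426 mA, giving V_DS = V_DD − I_D R_D = 1.84 − 0.426 × 9.6 = -2.25 V.
But -2.25 V < V_ov = 0.49 V, so the device is actually in triode.
In triode I_D = k_n[V_ov V_DS − ½ V_DS²] and I_D = (V_DD − V_DS)/R_D. Equating: 17 V_DS² − 17.7 V_DS + 1.84 = 0, giving V_DS = 0.117 V (the root below V_ov).
I_D = (1.84 − 0.117) / 9.6 = 0.179 mA.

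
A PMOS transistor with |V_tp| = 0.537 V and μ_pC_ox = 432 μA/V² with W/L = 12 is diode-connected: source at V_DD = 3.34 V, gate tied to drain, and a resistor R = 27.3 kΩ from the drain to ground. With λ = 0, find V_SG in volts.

With gate tied to drain, V_SG = V_SD ≥ V_SG − |V_tp|, so the device is in saturation.
k_p = μ_pC_ox · (W/L) = 5.184 mA/V².
KCL at the drain: ½ k_p (V_SG − |V_tp|)² = (V_DD − V_SG)/R.
Let x = V_SG − 0.537. Then 70.8 x² + x − 2.803 = 0, giving x = 0.192 V (positive root), so V_SG = 0.729 V.
I_D = (V_DD − V_SG)/R = (3.34 − 0.729) / 27.3 = 0.0956 mA.

V_SG = 0.729 V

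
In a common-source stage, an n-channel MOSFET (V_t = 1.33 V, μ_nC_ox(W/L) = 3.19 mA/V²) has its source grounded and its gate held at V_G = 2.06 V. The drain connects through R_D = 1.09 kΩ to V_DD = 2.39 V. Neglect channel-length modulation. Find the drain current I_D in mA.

I_D = 0.850 mA

V_GS = V_G = 2.06 V, so V_ov = 2.06 − 1.33 = 0.73 V.
Assume saturation: I_D = ½ k_n V_ov² = 0.5 × 3.19 × 0.73² = 0.85 mA, giving V_DS = V_DD − I_D R_D = 2.39 − 0.85 × 1.09 = 1.46 V.
V_DS = 1.46 V ≥ V_ov = 0.73 V, confirming saturation.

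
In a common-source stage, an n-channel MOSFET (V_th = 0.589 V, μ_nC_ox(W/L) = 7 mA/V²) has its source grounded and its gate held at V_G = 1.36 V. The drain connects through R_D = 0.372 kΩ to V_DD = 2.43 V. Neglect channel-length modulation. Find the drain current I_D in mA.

V_GS = V_G = 1.36 V, so V_ov = 1.36 − 0.589 = 0.771 V.
Assume saturation: I_D = ½ k_n V_ov² = 0.5 × 7 × 0.771² = 2.08 mA, giving V_DS = V_DD − I_D R_D = 2.43 − 2.08 × 0.372 = 1.66 V.
V_DS = 1.66 V ≥ V_ov = 0.771 V, confirming saturation.

I_D = 2.08 mA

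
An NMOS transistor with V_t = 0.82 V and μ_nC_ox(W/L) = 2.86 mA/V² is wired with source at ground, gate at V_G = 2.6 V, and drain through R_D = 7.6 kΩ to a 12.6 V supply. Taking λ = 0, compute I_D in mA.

I_D = 1.61 mA

V_GS = V_G = 2.6 V, so V_ov = 2.6 − 0.82 = 1.78 V.
Assume saturation: I_D = ½ k_n V_ov² = 0.5 × 2.86 × 1.78² = 4.53 mA, giving V_DS = V_DD − I_D R_D = 12.6 − 4.53 × 7.6 = -21.8 V.
But -21.8 V < V_ov = 1.78 V, so the device is actually in triode.
In triode I_D = k_n[V_ov V_DS − ½ V_DS²] and I_D = (V_DD − V_DS)/R_D. Equating: 10.9 V_DS² − 39.69 V_DS + 12.6 = 0, giving V_DS = 0.351 V (the root below V_ov).
I_D = (12.6 − 0.351) / 7.6 = 1.61 mA.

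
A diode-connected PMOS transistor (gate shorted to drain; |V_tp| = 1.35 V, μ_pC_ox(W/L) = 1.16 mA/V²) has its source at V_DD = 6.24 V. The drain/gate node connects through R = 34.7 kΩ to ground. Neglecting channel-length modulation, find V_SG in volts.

V_SG = 1.82 V

With gate tied to drain, V_SG = V_SD ≥ V_SG − |V_tp|, so the device is in saturation.
KCL at the drain: ½ k_p (V_SG − |V_tp|)² = (V_DD − V_SG)/R.
Let x = V_SG − 1.35. Then 20.1 x² + x − 4.89 = 0, giving x = 0.469 V (positive root), so V_SG = 1.82 V.
I_D = (V_DD − V_SG)/R = (6.24 − 1.82) / 34.7 = 0.127 mA.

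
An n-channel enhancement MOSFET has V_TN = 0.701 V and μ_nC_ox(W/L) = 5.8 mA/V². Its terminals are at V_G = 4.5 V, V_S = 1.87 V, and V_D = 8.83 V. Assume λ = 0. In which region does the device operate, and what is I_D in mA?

Saturation; I_D = 10.8 mA

V_GS = V_G − V_S = 4.5 − 1.87 = 2.63 V; V_DS = V_D − V_S = 8.83 − 1.87 = 6.96 V.
V_ov = V_GS − V_TN = 2.63 − 0.701 = 1.93 V.
Since V_DS = 6.96 V ≥ V_ov = 1.93 V, the device is in saturation.
I_D = ½ k_n V_ov² = 0.5 × 5.8 × 1.93² = 10.8 mA.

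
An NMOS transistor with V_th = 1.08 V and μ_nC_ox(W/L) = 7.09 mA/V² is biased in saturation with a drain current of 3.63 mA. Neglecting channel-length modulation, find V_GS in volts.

V_GS = 2.09 V

In saturation I_D = ½ k_n (V_GS − V_th)², so V_GS − V_th = √(2 I_D / k_n) = √(2 × 3.63 / 7.09) = 1.01 V.
V_GS = 1.08 + 1.01 = 2.09 V.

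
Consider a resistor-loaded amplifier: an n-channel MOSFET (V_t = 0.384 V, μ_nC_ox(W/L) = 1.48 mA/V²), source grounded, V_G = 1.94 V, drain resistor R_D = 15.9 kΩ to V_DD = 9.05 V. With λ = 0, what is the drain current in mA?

V_GS = V_G = 1.94 V, so V_ov = 1.94 − 0.384 = 1.56 V.
Assume saturation: I_D = ½ k_n V_ov² = 0.5 × 1.48 × 1.56² = 1.79 mA, giving V_DS = V_DD − I_D R_D = 9.05 − 1.79 × 15.9 = -19.4 V.
But -19.4 V < V_ov = 1.56 V, so the device is actually in triode.
In triode I_D = k_n[V_ov V_DS − ½ V_DS²] and I_D = (V_DD − V_DS)/R_D. Equating: 11.8 V_DS² − 37.62 V_DS + 9.05 = 0, giving V_DS = 0.262 V (the root below V_ov).
I_D = (9.05 − 0.262) / 15.9 = 0.553 mA.

I_D = 0.553 mA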